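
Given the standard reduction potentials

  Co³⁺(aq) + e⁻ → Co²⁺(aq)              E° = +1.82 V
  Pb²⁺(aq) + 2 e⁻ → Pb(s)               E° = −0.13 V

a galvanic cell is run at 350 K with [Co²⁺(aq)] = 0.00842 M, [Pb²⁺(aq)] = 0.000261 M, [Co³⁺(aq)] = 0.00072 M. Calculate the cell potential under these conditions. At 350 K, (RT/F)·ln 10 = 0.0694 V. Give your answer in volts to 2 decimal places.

+2.00 V

Since E°(Co³⁺/Co²⁺) > E°(Pb²⁺/Pb), Co³⁺/Co²⁺ serves as the cathode.
The standard potential is +1.82 − (−0.13) = +1.95 V and the balanced reaction transfers n = 2 electrons.
The balanced reaction is 2 Co³⁺(aq) + Pb(s) → 2 Co²⁺(aq) + Pb²⁺(aq), so Q = ([Co²⁺(aq)]^2·[Pb²⁺(aq)]) / [Co³⁺(aq)]^2 = 0.0357 and log Q = −1.447.
By the Nernst equation, E = +1.95 − (0.0694/2)·(−1.447) = +2.00 V.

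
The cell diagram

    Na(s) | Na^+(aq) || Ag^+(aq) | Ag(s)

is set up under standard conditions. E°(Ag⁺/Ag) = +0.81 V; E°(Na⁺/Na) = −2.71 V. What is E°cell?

+3.52 V

By convention the left-hand electrode in cell notation is the anode (oxidation) and the right-hand electrode is the cathode (reduction).
E°cell = E°(right) − E°(left) = +0.81 − (−2.71) = +3.52 V.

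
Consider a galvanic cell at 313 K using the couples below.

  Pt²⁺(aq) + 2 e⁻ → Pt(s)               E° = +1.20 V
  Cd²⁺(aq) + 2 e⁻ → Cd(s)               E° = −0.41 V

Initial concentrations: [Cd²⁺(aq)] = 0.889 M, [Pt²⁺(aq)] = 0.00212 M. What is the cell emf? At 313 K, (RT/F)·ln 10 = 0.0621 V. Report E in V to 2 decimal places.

Since E°(Pt²⁺/Pt) > E°(Cd²⁺/Cd), Pt²⁺/Pt serves as the cathode.
The standard potential is +1.20 − (−0.41) = +1.61 V and the balanced reaction transfers n = 2 electrons.
The balanced reaction is Pt²⁺(aq) + Cd(s) → Pt(s) + Cd²⁺(aq), so Q = [Cd²⁺(aq)] / [Pt²⁺(aq)] = 419 and log Q = 2.623.
E = E° − (0.0621/n)·log Q = +1.61 − (0.0621/2)(2.623) = +1.53 V.

+1.53 V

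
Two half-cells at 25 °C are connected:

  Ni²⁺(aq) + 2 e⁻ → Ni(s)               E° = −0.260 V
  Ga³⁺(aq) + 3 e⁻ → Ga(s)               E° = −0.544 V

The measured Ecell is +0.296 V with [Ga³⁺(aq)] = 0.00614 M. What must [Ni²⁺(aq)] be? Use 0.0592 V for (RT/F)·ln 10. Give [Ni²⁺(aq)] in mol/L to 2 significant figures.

0.085 M

The Ni²⁺/Ni couple has the larger reduction potential, so it is the cathode: E°cell = −0.260 − (−0.544) = +0.284 V and n = 6.
From the Nernst equation, log Q = n(E° − E)/0.0592 = 6·(+0.284 − (+0.296))/0.0592 = −1.216.
The balanced reaction is 3 Ni²⁺(aq) + 2 Ga(s) → 3 Ni(s) + 2 Ga³⁺(aq), so Q = [Ga³⁺(aq)]^2 / [Ni²⁺(aq)]^3.
Solving for the unknown gives log [Ni²⁺(aq)] = −1.069, so [Ni²⁺(aq)] ≈ 0.085 M.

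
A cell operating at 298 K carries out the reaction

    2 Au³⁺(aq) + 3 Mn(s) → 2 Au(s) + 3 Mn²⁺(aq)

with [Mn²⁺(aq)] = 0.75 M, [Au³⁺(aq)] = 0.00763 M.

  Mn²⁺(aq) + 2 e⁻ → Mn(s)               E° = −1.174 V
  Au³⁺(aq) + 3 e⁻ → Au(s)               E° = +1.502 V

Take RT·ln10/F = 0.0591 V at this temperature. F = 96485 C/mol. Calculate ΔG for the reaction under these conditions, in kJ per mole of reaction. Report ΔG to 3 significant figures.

E°cell = +1.502 − (−1.174) = +2.676 V; the balanced reaction transfers n = 6 electrons.
Here Q = [Mn²⁺(aq)]^3 / [Au³⁺(aq)]^2 = 7.25×10^3 (log Q = 3.860), giving E = +2.676 − (0.0591/6)·(3.860) = +2.6380 V.
Then ΔG = −nFE = −6 × 96485 × +2.6380 J/mol = −1530 kJ/mol.

−1530 kJ/mol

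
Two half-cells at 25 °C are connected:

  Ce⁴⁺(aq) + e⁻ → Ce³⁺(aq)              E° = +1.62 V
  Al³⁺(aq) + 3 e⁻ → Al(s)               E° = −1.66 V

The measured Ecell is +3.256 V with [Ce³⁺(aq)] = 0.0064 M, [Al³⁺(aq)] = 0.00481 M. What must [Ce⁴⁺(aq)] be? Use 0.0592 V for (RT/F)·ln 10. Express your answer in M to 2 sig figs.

0.00042 M

With Ce⁴⁺/Ce³⁺ at the cathode and Al³⁺/Al at the anode, E°cell = +1.62 − (−1.66) = +3.28 V (n = 3).
From the Nernst equation, log Q = n(E° − E)/0.0592 = 3·(+3.28 − (+3.256))/0.0592 = 1.216.
For 3 Ce⁴⁺(aq) + Al(s) → 3 Ce³⁺(aq) + Al³⁺(aq), the reaction quotient is Q = ([Ce³⁺(aq)]^3·[Al³⁺(aq)]) / [Ce⁴⁺(aq)]^3.
Solving for the unknown gives log [Ce⁴⁺(aq)] = −3.372, so [Ce⁴⁺(aq)] ≈ 0.00042 M.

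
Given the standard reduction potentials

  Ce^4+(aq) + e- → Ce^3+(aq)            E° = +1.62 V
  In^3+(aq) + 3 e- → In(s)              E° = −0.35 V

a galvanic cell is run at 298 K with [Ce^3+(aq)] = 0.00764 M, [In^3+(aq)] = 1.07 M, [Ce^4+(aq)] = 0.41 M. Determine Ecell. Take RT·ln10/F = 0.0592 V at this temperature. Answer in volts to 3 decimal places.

Ce⁴⁺/Ce³⁺ is reduced (cathode, E° = +1.62 V) and In³⁺/In is oxidized (anode).
E°cell = +1.62 − (−0.35) = +1.97 V, with n = 3 electrons transferred.
For the overall reaction 3 Ce^4+(aq) + In(s) → 3 Ce^3+(aq) + In^3+(aq), Q = ([Ce^3+(aq)]^3·[In^3+(aq)]) / [Ce^4+(aq)]^3 = 6.92×10^−6, giving log Q = −5.160.
E = E° − (0.0592/n)·log Q = +1.97 − (0.0592/3)(−5.160) = +2.072 V.

+2.072 V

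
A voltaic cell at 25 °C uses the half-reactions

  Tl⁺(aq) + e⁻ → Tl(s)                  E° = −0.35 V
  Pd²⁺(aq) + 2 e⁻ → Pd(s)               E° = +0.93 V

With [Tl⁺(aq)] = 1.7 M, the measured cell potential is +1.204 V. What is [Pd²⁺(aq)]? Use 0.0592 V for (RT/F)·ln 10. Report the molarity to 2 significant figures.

The Pd²⁺/Pd couple has the larger reduction potential, so it is the cathode: E°cell = +0.93 − (−0.35) = +1.28 V and n = 2.
Rearranging E = E° − (0.0592/n)·log Q gives log Q = 2(+1.28 − (+1.204))/0.0592 = 2.568.
Balancing electrons gives Pd²⁺(aq) + 2 Tl(s) → Pd(s) + 2 Tl⁺(aq); thus Q = [Tl⁺(aq)]^2 / [Pd²⁺(aq)].
Solving for the unknown gives log [Pd²⁺(aq)] = −2.107, so [Pd²⁺(aq)] ≈ 0.0078 M.

0.0078 M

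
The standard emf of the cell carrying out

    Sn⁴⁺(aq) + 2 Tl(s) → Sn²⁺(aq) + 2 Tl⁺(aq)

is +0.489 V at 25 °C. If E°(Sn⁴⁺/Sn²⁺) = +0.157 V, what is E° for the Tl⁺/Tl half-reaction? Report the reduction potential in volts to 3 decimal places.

In the reaction as written the Sn⁴⁺/Sn²⁺ couple is reduced (cathode) and Tl⁺/Tl is oxidized (anode), so E°cell = E°(Sn⁴⁺/Sn²⁺) − E°(Tl⁺/Tl).
E°(Tl⁺/Tl) = E°(cathode) − E°cell = +0.157 − (+0.489) = −0.332 V.

−0.332 V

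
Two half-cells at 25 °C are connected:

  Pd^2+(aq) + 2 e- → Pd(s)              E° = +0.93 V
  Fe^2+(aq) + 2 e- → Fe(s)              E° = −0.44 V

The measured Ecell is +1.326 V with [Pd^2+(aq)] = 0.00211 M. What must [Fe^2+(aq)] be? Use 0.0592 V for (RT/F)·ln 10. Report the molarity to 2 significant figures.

With Pd²⁺/Pd at the cathode and Fe²⁺/Fe at the anode, E°cell = +0.93 − (−0.44) = +1.37 V (n = 2).
Since E = E° − (0.0592/n)·log Q, log Q = n(E° − E)/0.0592 = 1.486.
The balanced reaction is Pd^2+(aq) + Fe(s) → Pd(s) + Fe^2+(aq), so Q = [Fe^2+(aq)] / [Pd^2+(aq)].
Isolating [Fe^2+(aq)] in Q = 10^{1.486} yields log [Fe^2+(aq)] = −1.190, i.e. 0.065 M.

0.065 M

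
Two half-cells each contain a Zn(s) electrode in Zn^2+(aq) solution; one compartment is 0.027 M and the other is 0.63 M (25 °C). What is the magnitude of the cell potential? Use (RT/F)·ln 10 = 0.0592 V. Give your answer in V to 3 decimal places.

For a concentration cell E°cell = 0, since both electrodes use the same couple.
The compartment with the higher Zn^2+(aq) concentration (0.63 M) acts as the cathode; ions are reduced there and produced at the dilute (0.027 M) anode.
With n = 2, Ecell = −(0.0592/2)·log([dilute]/[conc]) = −(0.0592/2)·log(0.027/0.63) = +0.040 V.

0.040 V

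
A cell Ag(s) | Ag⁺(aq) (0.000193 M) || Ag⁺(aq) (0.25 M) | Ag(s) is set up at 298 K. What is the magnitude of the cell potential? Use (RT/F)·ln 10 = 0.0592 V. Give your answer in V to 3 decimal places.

0.184 V

For a concentration cell E°cell = 0, since both electrodes use the same couple.
The compartment with the higher Ag⁺(aq) concentration (0.25 M) acts as the cathode; ions are reduced there and produced at the dilute (0.000193 M) anode.
With n = 1, Ecell = −(0.0592/1)·log([dilute]/[conc]) = −(0.0592/1)·log(0.000193/0.25) = +0.184 V.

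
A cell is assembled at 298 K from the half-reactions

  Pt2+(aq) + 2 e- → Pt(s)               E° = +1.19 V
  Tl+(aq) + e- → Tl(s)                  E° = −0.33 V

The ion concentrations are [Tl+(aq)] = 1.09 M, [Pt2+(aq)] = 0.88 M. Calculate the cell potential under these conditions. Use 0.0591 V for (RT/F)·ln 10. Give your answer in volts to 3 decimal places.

+1.516 V

Pt²⁺/Pt is reduced (cathode, E° = +1.19 V) and Tl⁺/Tl is oxidized (anode).
E°cell = +1.19 − (−0.33) = +1.52 V, with n = 2 electrons transferred.
Balancing gives Pt2+(aq) + 2 Tl(s) → Pt(s) + 2 Tl+(aq); hence Q = [Tl+(aq)]^2 / [Pt2+(aq)] = 1.35 (log Q = 0.130).
Applying E = E° − (RT ln10/nF)·log Q gives +1.52 − (0.0591/2)(0.130) = +1.516 V.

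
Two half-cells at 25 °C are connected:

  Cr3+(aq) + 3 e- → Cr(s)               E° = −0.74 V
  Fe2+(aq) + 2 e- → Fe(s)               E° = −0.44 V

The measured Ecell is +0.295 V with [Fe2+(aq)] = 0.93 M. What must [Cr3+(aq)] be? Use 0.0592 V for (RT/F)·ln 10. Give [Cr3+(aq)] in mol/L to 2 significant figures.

The Fe²⁺/Fe couple has the larger reduction potential, so it is the cathode: E°cell = −0.44 − (−0.74) = +0.30 V and n = 6.
Since E = E° − (0.0592/n)·log Q, log Q = n(E° − E)/0.0592 = 0.507.
The balanced reaction is 3 Fe2+(aq) + 2 Cr(s) → 3 Fe(s) + 2 Cr3+(aq), so Q = [Cr3+(aq)]^2 / [Fe2+(aq)]^3.
Solving for the unknown gives log [Cr3+(aq)] = 0.206, so [Cr3+(aq)] ≈ 1.6 M.

1.6 M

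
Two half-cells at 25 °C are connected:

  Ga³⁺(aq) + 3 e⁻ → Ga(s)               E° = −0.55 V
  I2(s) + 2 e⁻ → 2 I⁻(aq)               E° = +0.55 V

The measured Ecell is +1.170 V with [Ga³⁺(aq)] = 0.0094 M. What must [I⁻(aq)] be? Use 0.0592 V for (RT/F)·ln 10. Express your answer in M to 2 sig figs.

0.31 M

I₂/I⁻ is the cathode (higher E°); E°cell = +0.55 − (−0.55) = +1.10 V with n = 6.
From the Nernst equation, log Q = n(E° − E)/0.0592 = 6·(+1.10 − (+1.170))/0.0592 = −7.095.
Balancing electrons gives 3 I2(s) + 2 Ga(s) → 6 I⁻(aq) + 2 Ga³⁺(aq); thus Q = [I⁻(aq)]^6·[Ga³⁺(aq)]^2.
Substituting the known concentrations and solving, log [I⁻(aq)] = −0.507 and [I⁻(aq)] = 0.31 M.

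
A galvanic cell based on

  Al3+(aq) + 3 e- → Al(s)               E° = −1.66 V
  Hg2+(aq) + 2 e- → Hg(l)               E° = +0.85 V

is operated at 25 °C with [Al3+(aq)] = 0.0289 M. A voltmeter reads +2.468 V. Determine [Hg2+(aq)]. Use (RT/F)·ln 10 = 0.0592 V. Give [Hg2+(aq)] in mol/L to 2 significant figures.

Hg²⁺/Hg is the cathode (higher E°); E°cell = +0.85 − (−1.66) = +2.51 V with n = 6.
From the Nernst equation, log Q = n(E° − E)/0.0592 = 6·(+2.51 − (+2.468))/0.0592 = 4.257.
For 3 Hg2+(aq) + 2 Al(s) → 3 Hg(l) + 2 Al3+(aq), the reaction quotient is Q = [Al3+(aq)]^2 / [Hg2+(aq)]^3.
Solving for the unknown gives log [Hg2+(aq)] = −2.445, so [Hg2+(aq)] ≈ 0.0036 M.

0.0036 M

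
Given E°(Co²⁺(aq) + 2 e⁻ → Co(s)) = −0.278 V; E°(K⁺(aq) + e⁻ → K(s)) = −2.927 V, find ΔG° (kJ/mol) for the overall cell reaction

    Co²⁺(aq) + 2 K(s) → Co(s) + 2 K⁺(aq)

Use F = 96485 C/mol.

In the reaction as written Co²⁺(aq) is reduced, so the Co²⁺/Co couple is the cathode and K⁺/K is the anode.
E°cell = −0.278 − (−2.927) = +2.649 V; balancing electrons gives n = 2.
ΔG° = −nFE°cell = −(2)(96485)(+2.649) J/mol = −511 kJ/mol.

−511 kJ/mol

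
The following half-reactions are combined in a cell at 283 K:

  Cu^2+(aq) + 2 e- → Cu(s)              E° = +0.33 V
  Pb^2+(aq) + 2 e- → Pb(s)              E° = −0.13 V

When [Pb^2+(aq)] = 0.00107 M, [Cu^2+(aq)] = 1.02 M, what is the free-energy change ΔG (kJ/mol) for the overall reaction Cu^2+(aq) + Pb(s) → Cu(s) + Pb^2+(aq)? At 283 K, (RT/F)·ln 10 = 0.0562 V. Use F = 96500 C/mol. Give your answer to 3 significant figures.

−105 kJ/mol

E°cell = +0.33 − (−0.13) = +0.46 V; the balanced reaction transfers n = 2 electrons.
Q = [Pb^2+(aq)] / [Cu^2+(aq)] = 0.00105, so log Q = −2.979 and E = +0.46 − (0.0562/2)(−2.979) = +0.5437 V.
ΔG = −nFE = −(2)(96500)(+0.5437) J/mol = −105 kJ/mol.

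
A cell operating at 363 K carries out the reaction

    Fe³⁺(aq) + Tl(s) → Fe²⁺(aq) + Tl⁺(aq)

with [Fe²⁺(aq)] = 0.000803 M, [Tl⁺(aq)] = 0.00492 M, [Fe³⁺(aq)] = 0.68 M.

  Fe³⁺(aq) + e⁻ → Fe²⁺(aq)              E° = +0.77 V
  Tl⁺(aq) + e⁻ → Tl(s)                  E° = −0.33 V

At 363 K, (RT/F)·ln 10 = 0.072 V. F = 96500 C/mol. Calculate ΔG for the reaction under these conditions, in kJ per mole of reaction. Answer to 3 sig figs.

−143 kJ/mol

E°cell = +0.77 − (−0.33) = +1.10 V; the balanced reaction transfers n = 1 electron.
Q = ([Fe²⁺(aq)]·[Tl⁺(aq)]) / [Fe³⁺(aq)] = 5.81×10^−6, so log Q = −5.236 and E = +1.10 − (0.072/1)(−5.236) = +1.4770 V.
Then ΔG = −nFE = −1 × 96500 × +1.4770 J/mol = −143 kJ/mol.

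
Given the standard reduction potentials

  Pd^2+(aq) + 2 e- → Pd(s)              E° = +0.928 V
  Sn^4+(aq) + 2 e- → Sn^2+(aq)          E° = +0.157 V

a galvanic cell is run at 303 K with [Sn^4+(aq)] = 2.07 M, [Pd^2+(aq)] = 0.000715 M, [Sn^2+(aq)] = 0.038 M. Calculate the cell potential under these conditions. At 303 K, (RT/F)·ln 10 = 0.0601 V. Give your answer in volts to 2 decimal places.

+0.62 V

The Pd²⁺/Pd couple has the more positive E°, so it is the cathode; Sn⁴⁺/Sn²⁺ is the anode.
E°cell = E°cat − E°an = +0.928 − (+0.157) = +0.771 V; n = 2.
For the overall reaction Pd^2+(aq) + Sn^2+(aq) → Pd(s) + Sn^4+(aq), Q = [Sn^4+(aq)] / ([Pd^2+(aq)]·[Sn^2+(aq)]) = 7.62×10^4, giving log Q = 4.882.
By the Nernst equation, E = +0.771 − (0.0601/2)·(4.882) = +0.62 V.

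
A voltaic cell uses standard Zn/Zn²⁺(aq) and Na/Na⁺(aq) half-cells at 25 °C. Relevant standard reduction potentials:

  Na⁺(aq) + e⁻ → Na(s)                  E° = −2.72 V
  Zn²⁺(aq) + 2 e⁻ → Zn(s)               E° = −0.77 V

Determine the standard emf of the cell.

+1.95 V

Of the two couples in this cell, the one with the more positive reduction potential is reduced at the cathode: here that is Zn²⁺/Zn (−0.77 V); Na⁺/Na (−2.72 V) is the anode.
E°cell = E°(cathode) − E°(anode) = −0.77 − (−2.72) = +1.95 V.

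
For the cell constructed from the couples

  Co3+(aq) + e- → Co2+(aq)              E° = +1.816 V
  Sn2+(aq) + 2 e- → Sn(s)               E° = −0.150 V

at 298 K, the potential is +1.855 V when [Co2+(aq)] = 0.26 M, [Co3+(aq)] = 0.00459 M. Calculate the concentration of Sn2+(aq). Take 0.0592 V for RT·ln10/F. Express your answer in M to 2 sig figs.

1.8 M

With Co³⁺/Co²⁺ at the cathode and Sn²⁺/Sn at the anode, E°cell = +1.816 − (−0.150) = +1.966 V (n = 2).
From the Nernst equation, log Q = n(E° − E)/0.0592 = 2·(+1.966 − (+1.855))/0.0592 = 3.750.
The balanced reaction is 2 Co3+(aq) + Sn(s) → 2 Co2+(aq) + Sn2+(aq), so Q = ([Co2+(aq)]^2·[Sn2+(aq)]) / [Co3+(aq)]^2.
Solving for the unknown gives log [Sn2+(aq)] = 0.244, so [Sn2+(aq)] ≈ 1.8 M.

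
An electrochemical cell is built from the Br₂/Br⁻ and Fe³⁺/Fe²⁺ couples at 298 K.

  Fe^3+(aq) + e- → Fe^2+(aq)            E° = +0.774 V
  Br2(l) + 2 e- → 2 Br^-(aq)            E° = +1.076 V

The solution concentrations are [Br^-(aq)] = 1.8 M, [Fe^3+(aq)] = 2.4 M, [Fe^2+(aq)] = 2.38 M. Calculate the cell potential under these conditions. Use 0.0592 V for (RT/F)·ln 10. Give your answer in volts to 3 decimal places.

The Br₂/Br⁻ couple has the more positive E°, so it is the cathode; Fe³⁺/Fe²⁺ is the anode.
The standard potential is +1.076 − (+0.774) = +0.302 V and the balanced reaction transfers n = 2 electrons.
For the overall reaction Br2(l) + 2 Fe^2+(aq) → 2 Br^-(aq) + 2 Fe^3+(aq), Q = ([Br^-(aq)]^2·[Fe^3+(aq)]^2) / [Fe^2+(aq)]^2 = 3.29, giving log Q = 0.518.
Applying E = E° − (RT ln10/nF)·log Q gives +0.302 − (0.0592/2)(0.518) = +0.287 V.

+0.287 V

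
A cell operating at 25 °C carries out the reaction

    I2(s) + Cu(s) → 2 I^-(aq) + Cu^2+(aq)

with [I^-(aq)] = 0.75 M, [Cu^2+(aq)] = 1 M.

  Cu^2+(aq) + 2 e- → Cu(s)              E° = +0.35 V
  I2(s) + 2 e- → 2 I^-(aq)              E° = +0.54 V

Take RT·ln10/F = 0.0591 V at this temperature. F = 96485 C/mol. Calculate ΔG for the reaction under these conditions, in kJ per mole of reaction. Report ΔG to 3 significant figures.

The standard cell potential is +0.54 − (+0.35) = +0.19 V, with n = 2 electrons in the balanced equation.
The reaction quotient is [I^-(aq)]^2·[Cu^2+(aq)] = 0.562; by Nernst, E = +0.19 − (0.0591/2)(−0.250) = +0.1974 V.
ΔG = −nFE = −(2)(96485)(+0.1974) J/mol = −38.1 kJ/mol.

−38.1 kJ/mol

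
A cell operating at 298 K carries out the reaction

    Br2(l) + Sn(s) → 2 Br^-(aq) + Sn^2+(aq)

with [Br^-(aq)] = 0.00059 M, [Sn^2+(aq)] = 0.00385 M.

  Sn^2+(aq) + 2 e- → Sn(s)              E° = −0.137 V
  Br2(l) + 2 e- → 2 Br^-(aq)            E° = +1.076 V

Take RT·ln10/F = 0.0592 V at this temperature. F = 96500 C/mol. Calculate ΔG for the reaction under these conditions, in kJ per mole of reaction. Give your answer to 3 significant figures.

−285 kJ/mol

The standard cell potential is +1.076 − (−0.137) = +1.213 V, with n = 2 electrons in the balanced equation.
Here Q = [Br^-(aq)]^2·[Sn^2+(aq)] = 1.34×10^−9 (log Q = −8.873), giving E = +1.213 − (0.0592/2)·(−8.873) = +1.4756 V.
ΔG = −nFE = −(2)(96500)(+1.4756) J/mol = −285 kJ/mol.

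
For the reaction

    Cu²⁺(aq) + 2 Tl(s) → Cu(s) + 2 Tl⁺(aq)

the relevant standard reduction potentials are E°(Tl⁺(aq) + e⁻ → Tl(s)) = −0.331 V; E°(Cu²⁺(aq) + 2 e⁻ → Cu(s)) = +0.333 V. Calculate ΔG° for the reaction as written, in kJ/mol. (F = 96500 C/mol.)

In the reaction as written Cu²⁺(aq) is reduced, so the Cu²⁺/Cu couple is the cathode and Tl⁺/Tl is the anode.
E°cell = +0.333 − (−0.331) = +0.664 V; balancing electrons gives n = 2.
ΔG° = −nFE°cell = −(2)(96500)(+0.664) J/mol = −128 kJ/mol.

−128 kJ/mol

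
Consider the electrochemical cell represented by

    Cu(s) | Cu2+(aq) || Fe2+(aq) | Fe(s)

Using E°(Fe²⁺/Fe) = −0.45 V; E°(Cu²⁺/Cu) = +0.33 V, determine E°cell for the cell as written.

By convention the left-hand electrode in cell notation is the anode (oxidation) and the right-hand electrode is the cathode (reduction).
E°cell = E°(right) − E°(left) = −0.45 − (+0.33) = −0.78 V.
The negative sign shows that, as written, the cell would require an external voltage to drive the reaction.

−0.78 V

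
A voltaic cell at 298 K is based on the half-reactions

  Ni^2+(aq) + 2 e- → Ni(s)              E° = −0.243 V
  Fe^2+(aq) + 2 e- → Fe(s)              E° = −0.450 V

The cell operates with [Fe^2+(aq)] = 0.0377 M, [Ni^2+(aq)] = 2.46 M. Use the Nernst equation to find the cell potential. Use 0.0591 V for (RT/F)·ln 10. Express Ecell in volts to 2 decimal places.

+0.26 V

Ni²⁺/Ni is reduced (cathode, E° = −0.243 V) and Fe²⁺/Fe is oxidized (anode).
E°cell = E°cat − E°an = −0.243 − (−0.450) = +0.207 V; n = 2.
The balanced reaction is Ni^2+(aq) + Fe(s) → Ni(s) + Fe^2+(aq), so Q = [Fe^2+(aq)] / [Ni^2+(aq)] = 0.0153 and log Q = −1.815.
By the Nernst equation, E = +0.207 − (0.0591/2)·(−1.815) = +0.26 V.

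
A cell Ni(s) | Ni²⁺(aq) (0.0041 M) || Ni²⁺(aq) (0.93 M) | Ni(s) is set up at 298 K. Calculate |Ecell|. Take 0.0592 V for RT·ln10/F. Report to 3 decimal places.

0.070 V

For a concentration cell E°cell = 0, since both electrodes use the same couple.
The compartment with the higher Ni²⁺(aq) concentration (0.93 M) acts as the cathode; ions are reduced there and produced at the dilute (0.0041 M) anode.
With n = 2, Ecell = −(0.0592/2)·log([dilute]/[conc]) = −(0.0592/2)·log(0.0041/0.93) = +0.070 V.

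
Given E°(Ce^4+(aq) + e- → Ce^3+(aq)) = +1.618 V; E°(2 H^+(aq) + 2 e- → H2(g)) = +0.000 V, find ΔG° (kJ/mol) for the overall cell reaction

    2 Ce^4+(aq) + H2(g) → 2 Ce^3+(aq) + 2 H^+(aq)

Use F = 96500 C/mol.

In the reaction as written Ce^4+(aq) is reduced, so the Ce⁴⁺/Ce³⁺ couple is the cathode and 2H⁺/H₂ is the anode.
E°cell = +1.618 − (+0.000) = +1.618 V; balancing electrons gives n = 2.
ΔG° = −nFE°cell = −(2)(96500)(+1.618) J/mol = −312 kJ/mol.

−312 kJ/mol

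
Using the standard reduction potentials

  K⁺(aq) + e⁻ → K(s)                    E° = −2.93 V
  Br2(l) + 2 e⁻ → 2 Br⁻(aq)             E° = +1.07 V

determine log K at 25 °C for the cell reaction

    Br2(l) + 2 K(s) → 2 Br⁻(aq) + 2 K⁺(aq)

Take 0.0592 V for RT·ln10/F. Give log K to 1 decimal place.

log K = 135.1

The Br₂/Br⁻ couple is reduced (cathode); E°cell = +1.07 − (−2.93) = +4.00 V with n = 2.
At equilibrium E = 0, so log K = nE°cell / 0.0592 = (2)(+4.00) / 0.0592 = 135.1.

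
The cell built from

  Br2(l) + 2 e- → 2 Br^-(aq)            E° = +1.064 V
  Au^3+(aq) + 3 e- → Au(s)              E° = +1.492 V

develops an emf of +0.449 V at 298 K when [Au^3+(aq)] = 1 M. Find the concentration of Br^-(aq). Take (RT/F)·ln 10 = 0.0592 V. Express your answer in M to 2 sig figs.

The Au³⁺/Au couple has the larger reduction potential, so it is the cathode: E°cell = +1.492 − (+1.064) = +0.428 V and n = 6.
Rearranging E = E° − (0.0592/n)·log Q gives log Q = 6(+0.428 − (+0.449))/0.0592 = −2.128.
The balanced reaction is 2 Au^3+(aq) + 6 Br^-(aq) → 2 Au(s) + 3 Br2(l), so Q = 1 / ([Au^3+(aq)]^2·[Br^-(aq)]^6).
Solving for the unknown gives log [Br^-(aq)] = 0.355, so [Br^-(aq)] ≈ 2.3 M.

2.3 M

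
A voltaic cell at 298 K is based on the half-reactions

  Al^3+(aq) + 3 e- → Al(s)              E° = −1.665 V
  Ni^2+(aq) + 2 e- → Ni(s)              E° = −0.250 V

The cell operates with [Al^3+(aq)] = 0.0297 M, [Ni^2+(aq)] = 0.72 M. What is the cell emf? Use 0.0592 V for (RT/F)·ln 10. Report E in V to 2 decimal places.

Since E°(Ni²⁺/Ni) > E°(Al³⁺/Al), Ni²⁺/Ni serves as the cathode.
The standard potential is −0.250 − (−1.665) = +1.415 V and the balanced reaction transfers n = 6 electrons.
For the overall reaction 3 Ni^2+(aq) + 2 Al(s) → 3 Ni(s) + 2 Al^3+(aq), Q = [Al^3+(aq)]^2 / [Ni^2+(aq)]^3 = 0.00236, giving log Q = −2.626.
By the Nernst equation, E = +1.415 − (0.0592/6)·(−2.626) = +1.44 V.

+1.44 V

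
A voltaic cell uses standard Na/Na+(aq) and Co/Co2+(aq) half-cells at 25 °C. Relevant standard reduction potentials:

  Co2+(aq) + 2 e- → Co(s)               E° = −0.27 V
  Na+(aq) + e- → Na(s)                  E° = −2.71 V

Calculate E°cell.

The Co²⁺/Co couple has the higher E°, so Co ion is reduced (cathode) and Na is oxidized (anode).
E°cell = E°(cathode) − E°(anode) = −0.27 − (−2.71) = +2.44 V.

+2.44 V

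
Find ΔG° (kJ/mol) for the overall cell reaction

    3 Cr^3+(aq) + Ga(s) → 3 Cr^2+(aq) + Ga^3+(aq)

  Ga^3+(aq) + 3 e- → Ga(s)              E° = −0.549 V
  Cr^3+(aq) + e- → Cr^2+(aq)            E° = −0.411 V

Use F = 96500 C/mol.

−40.0 kJ/mol

In the reaction as written Cr^3+(aq) is reduced, so the Cr³⁺/Cr²⁺ couple is the cathode and Ga³⁺/Ga is the anode.
E°cell = −0.411 − (−0.549) = +0.138 V; balancing electrons gives n = 3.
ΔG° = −nFE°cell = −(3)(96500)(+0.138) J/mol = −40.0 kJ/mol.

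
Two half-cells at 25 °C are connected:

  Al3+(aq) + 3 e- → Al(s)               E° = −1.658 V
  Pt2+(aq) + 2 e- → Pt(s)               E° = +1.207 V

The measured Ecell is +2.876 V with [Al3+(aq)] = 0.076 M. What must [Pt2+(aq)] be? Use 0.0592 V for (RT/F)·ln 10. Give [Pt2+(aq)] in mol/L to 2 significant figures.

Pt²⁺/Pt is the cathode (higher E°); E°cell = +1.207 − (−1.658) = +2.865 V with n = 6.
From the Nernst equation, log Q = n(E° − E)/0.0592 = 6·(+2.865 − (+2.876))/0.0592 = −1.115.
The balanced reaction is 3 Pt2+(aq) + 2 Al(s) → 3 Pt(s) + 2 Al3+(aq), so Q = [Al3+(aq)]^2 / [Pt2+(aq)]^3.
Substituting the known concentrations and solving, log [Pt2+(aq)] = −0.374 and [Pt2+(aq)] = 0.42 M.

0.42 M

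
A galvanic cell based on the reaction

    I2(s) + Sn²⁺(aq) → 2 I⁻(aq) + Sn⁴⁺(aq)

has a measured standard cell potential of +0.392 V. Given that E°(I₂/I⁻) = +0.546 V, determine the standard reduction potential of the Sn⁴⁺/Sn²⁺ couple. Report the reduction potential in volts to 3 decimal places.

In the reaction as written the I₂/I⁻ couple is reduced (cathode) and Sn⁴⁺/Sn²⁺ is oxidized (anode), so E°cell = E°(I₂/I⁻) − E°(Sn⁴⁺/Sn²⁺).
E°(Sn⁴⁺/Sn²⁺) = E°(cathode) − E°cell = +0.546 − (+0.392) = +0.154 V.

+0.154 V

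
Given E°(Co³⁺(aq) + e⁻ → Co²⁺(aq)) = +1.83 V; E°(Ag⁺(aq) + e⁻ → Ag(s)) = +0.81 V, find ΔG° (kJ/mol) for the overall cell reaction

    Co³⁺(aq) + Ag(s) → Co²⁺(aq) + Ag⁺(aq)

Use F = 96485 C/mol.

−98.4 kJ/mol

In the reaction as written Co³⁺(aq) is reduced, so the Co³⁺/Co²⁺ couple is the cathode and Ag⁺/Ag is the anode.
E°cell = +1.83 − (+0.81) = +1.02 V; balancing electrons gives n = 1.
ΔG° = −nFE°cell = −(1)(96485)(+1.02) J/mol = −98.4 kJ/mol.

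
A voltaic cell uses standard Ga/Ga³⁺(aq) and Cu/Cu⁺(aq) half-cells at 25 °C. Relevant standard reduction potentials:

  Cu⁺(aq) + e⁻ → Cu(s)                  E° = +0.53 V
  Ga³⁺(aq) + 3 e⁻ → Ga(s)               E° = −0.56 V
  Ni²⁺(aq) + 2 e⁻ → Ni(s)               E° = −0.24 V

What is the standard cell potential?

+1.09 V

The Cu⁺/Cu couple has the higher E°, so Cu ion is reduced (cathode) and Ga is oxidized (anode).
E°cell = E°(cathode) − E°(anode) = +0.53 − (−0.56) = +1.09 V.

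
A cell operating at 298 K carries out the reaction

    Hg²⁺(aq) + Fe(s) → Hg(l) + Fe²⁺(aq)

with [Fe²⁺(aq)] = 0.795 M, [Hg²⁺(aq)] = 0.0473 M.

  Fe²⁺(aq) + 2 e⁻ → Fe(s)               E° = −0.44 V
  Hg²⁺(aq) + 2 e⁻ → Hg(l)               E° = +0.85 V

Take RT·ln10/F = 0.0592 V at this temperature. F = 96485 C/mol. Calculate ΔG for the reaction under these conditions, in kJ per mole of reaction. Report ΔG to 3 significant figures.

The standard cell potential is +0.85 − (−0.44) = +1.29 V, with n = 2 electrons in the balanced equation.
Q = [Fe²⁺(aq)] / [Hg²⁺(aq)] = 16.8, so log Q = 1.226 and E = +1.29 − (0.0592/2)(1.226) = +1.2537 V.
ΔG = −nFE = −(2)(96485)(+1.2537) J/mol = −242 kJ/mol.

−242 kJ/mol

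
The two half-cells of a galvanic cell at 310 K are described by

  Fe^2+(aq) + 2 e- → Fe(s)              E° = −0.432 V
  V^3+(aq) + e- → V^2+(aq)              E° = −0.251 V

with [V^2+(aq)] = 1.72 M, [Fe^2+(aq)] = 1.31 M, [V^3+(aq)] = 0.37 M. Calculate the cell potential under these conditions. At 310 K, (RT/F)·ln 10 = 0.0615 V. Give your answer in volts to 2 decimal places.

+0.14 V

The V³⁺/V²⁺ couple has the more positive E°, so it is the cathode; Fe²⁺/Fe is the anode.
E°cell = E°cat − E°an = −0.251 − (−0.432) = +0.181 V; n = 2.
Balancing gives 2 V^3+(aq) + Fe(s) → 2 V^2+(aq) + Fe^2+(aq); hence Q = ([V^2+(aq)]^2·[Fe^2+(aq)]) / [V^3+(aq)]^2 = 28.3 (log Q = 1.452).
By the Nernst equation, E = +0.181 − (0.0615/2)·(1.452) = +0.14 V.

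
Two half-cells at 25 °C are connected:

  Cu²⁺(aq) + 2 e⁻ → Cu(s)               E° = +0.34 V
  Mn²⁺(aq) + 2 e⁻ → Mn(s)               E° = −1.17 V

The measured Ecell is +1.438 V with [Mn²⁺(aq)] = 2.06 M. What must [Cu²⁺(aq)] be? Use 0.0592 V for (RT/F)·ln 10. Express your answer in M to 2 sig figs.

Cu²⁺/Cu is the cathode (higher E°); E°cell = +0.34 − (−1.17) = +1.51 V with n = 2.
From the Nernst equation, log Q = n(E° − E)/0.0592 = 2·(+1.51 − (+1.438))/0.0592 = 2.432.
The balanced reaction is Cu²⁺(aq) + Mn(s) → Cu(s) + Mn²⁺(aq), so Q = [Mn²⁺(aq)] / [Cu²⁺(aq)].
Solving for the unknown gives log [Cu²⁺(aq)] = −2.118, so [Cu²⁺(aq)] ≈ 0.0076 M.

0.0076 M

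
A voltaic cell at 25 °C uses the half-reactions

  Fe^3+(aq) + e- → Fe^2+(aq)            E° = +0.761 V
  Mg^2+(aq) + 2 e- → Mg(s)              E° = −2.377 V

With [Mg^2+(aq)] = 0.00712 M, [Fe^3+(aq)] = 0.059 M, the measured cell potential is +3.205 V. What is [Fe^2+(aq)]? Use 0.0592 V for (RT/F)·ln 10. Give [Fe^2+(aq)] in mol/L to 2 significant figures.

0.052 M

Fe³⁺/Fe²⁺ is the cathode (higher E°); E°cell = +0.761 − (−2.377) = +3.138 V with n = 2.
Since E = E° − (0.0592/n)·log Q, log Q = n(E° − E)/0.0592 = −2.264.
For 2 Fe^3+(aq) + Mg(s) → 2 Fe^2+(aq) + Mg^2+(aq), the reaction quotient is Q = ([Fe^2+(aq)]^2·[Mg^2+(aq)]) / [Fe^3+(aq)]^2.
Substituting the known concentrations and solving, log [Fe^2+(aq)] = −1.287 and [Fe^2+(aq)] = 0.052 M.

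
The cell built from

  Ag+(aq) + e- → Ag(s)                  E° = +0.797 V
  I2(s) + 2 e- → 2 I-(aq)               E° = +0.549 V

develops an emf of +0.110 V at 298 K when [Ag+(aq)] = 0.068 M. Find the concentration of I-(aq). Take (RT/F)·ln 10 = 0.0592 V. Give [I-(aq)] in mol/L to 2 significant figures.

0.069 M

Ag⁺/Ag is the cathode (higher E°); E°cell = +0.797 − (+0.549) = +0.248 V with n = 2.
Since E = E° − (0.0592/n)·log Q, log Q = n(E° − E)/0.0592 = 4.662.
The balanced reaction is 2 Ag+(aq) + 2 I-(aq) → 2 Ag(s) + I2(s), so Q = 1 / ([Ag+(aq)]^2·[I-(aq)]^2).
Substituting the known concentrations and solving, log [I-(aq)] = −1.164 and [I-(aq)] = 0.069 M.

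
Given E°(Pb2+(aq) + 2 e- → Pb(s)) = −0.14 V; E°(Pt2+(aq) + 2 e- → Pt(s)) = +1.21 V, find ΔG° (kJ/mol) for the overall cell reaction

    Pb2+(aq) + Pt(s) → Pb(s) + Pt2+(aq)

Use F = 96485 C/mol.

+261 kJ/mol

In the reaction as written Pb2+(aq) is reduced, so the Pb²⁺/Pb couple is the cathode and Pt²⁺/Pt is the anode.
E°cell = −0.14 − (+1.21) = −1.35 V; balancing electrons gives n = 2.
ΔG° = −nFE°cell = −(2)(96485)(−1.35) J/mol = +261 kJ/mol.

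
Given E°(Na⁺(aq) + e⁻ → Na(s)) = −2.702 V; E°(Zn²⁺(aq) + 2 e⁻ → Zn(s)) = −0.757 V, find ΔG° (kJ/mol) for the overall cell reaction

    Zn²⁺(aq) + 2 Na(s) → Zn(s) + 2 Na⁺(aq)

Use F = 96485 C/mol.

−375 kJ/mol

In the reaction as written Zn²⁺(aq) is reduced, so the Zn²⁺/Zn couple is the cathode and Na⁺/Na is the anode.
E°cell = −0.757 − (−2.702) = +1.945 V; balancing electrons gives n = 2.
ΔG° = −nFE°cell = −(2)(96485)(+1.945) J/mol = −375 kJ/mol.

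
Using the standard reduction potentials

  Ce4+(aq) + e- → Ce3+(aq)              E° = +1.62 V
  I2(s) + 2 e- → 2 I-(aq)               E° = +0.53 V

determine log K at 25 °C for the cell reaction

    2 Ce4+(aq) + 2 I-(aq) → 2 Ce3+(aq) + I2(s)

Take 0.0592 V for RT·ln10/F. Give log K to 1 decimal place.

The Ce⁴⁺/Ce³⁺ couple is reduced (cathode); E°cell = +1.62 − (+0.53) = +1.09 V with n = 2.
At equilibrium E = 0, so log K = nE°cell / 0.0592 = (2)(+1.09) / 0.0592 = 36.8.

log K = 36.8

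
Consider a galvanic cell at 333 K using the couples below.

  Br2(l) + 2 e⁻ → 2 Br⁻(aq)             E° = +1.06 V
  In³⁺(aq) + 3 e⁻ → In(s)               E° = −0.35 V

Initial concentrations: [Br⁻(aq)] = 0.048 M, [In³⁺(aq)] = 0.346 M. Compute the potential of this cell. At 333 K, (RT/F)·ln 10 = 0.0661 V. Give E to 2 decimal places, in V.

+1.51 V

Since E°(Br₂/Br⁻) > E°(In³⁺/In), Br₂/Br⁻ serves as the cathode.
The standard potential is +1.06 − (−0.35) = +1.41 V and the balanced reaction transfers n = 6 electrons.
Balancing gives 3 Br2(l) + 2 In(s) → 6 Br⁻(aq) + 2 In³⁺(aq); hence Q = [Br⁻(aq)]^6·[In³⁺(aq)]^2 = 1.46×10^−9 (log Q = −8.834).
Applying E = E° − (RT ln10/nF)·log Q gives +1.41 − (0.0661/6)(−8.834) = +1.51 V.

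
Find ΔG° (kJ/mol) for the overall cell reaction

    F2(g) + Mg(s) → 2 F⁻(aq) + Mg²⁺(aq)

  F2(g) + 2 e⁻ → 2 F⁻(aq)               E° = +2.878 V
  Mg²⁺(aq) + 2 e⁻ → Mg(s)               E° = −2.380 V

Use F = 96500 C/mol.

In the reaction as written F2(g) is reduced, so the F₂/F⁻ couple is the cathode and Mg²⁺/Mg is the anode.
E°cell = +2.878 − (−2.380) = +5.258 V; balancing electrons gives n = 2.
ΔG° = −nFE°cell = −(2)(96500)(+5.258) J/mol = −1015 kJ/mol.

−1015 kJ/mol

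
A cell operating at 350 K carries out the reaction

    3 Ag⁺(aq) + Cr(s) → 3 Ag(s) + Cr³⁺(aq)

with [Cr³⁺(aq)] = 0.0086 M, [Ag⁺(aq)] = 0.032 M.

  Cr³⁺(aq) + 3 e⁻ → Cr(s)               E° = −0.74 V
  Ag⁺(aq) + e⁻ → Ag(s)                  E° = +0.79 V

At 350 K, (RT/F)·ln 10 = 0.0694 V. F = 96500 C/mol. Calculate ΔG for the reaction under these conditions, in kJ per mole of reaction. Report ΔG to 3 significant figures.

E°cell = +0.79 − (−0.74) = +1.53 V; the balanced reaction transfers n = 3 electrons.
The reaction quotient is [Cr³⁺(aq)] / [Ag⁺(aq)]^3 = 262; by Nernst, E = +1.53 − (0.0694/3)(2.419) = +1.4740 V.
Then ΔG = −nFE = −3 × 96500 × +1.4740 J/mol = −427 kJ/mol.

−427 kJ/mol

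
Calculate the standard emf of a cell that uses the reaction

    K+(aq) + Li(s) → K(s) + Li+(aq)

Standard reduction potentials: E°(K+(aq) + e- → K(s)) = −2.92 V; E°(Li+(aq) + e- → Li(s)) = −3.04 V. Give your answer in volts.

In the reaction as written, K+(aq) is reduced (cathode) and Li+(aq) is produced by oxidation at the anode.
E°cell = E°(cathode) − E°(anode) = −2.92 − (−3.04) = +0.12 V.

+0.12 V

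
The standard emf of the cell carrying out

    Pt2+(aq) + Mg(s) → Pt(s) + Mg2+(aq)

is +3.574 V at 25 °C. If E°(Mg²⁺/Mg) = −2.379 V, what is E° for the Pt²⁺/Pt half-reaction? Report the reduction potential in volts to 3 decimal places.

In the reaction as written the Pt²⁺/Pt couple is reduced (cathode) and Mg²⁺/Mg is oxidized (anode), so E°cell = E°(Pt²⁺/Pt) − E°(Mg²⁺/Mg).
E°(Pt²⁺/Pt) = E°cell + E°(anode) = +3.574 + (−2.379) = +1.195 V.

+1.195 V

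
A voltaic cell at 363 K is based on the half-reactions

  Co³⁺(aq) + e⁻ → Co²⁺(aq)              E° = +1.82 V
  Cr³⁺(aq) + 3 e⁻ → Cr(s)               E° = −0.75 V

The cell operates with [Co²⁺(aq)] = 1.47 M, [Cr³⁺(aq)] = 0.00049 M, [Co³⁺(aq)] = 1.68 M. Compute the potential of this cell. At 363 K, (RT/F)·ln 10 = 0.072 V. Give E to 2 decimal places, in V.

+2.65 V

Co³⁺/Co²⁺ is reduced (cathode, E° = +1.82 V) and Cr³⁺/Cr is oxidized (anode).
E°cell = +1.82 − (−0.75) = +2.57 V, with n = 3 electrons transferred.
For the overall reaction 3 Co³⁺(aq) + Cr(s) → 3 Co²⁺(aq) + Cr³⁺(aq), Q = ([Co²⁺(aq)]^3·[Cr³⁺(aq)]) / [Co³⁺(aq)]^3 = 0.000328, giving log Q = −3.484.
E = E° − (0.072/n)·log Q = +2.57 − (0.072/3)(−3.484) = +2.65 V.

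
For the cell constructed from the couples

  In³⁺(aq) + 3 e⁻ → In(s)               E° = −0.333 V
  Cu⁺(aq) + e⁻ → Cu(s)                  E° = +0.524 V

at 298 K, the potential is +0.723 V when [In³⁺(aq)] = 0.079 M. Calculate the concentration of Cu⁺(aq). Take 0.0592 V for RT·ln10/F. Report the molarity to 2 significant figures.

The Cu⁺/Cu couple has the larger reduction potential, so it is the cathode: E°cell = +0.524 − (−0.333) = +0.857 V and n = 3.
From the Nernst equation, log Q = n(E° − E)/0.0592 = 3·(+0.857 − (+0.723))/0.0592 = 6.791.
Balancing electrons gives 3 Cu⁺(aq) + In(s) → 3 Cu(s) + In³⁺(aq); thus Q = [In³⁺(aq)] / [Cu⁺(aq)]^3.
Isolating [Cu⁺(aq)] in Q = 10^{6.791} yields log [Cu⁺(aq)] = −2.631, i.e. 0.0023 M.

0.0023 M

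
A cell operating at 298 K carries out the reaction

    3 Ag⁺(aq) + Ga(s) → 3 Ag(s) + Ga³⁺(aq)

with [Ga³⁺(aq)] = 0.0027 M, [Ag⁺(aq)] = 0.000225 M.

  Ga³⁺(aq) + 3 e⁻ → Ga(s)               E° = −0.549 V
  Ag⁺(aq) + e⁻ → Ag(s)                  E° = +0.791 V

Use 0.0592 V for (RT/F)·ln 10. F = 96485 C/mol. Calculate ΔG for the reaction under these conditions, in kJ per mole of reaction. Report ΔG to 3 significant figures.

−340 kJ/mol

E°cell = +0.791 − (−0.549) = +1.340 V; the balanced reaction transfers n = 3 electrons.
Here Q = [Ga³⁺(aq)] / [Ag⁺(aq)]^3 = 2.37×10^8 (log Q = 8.375), giving E = +1.340 − (0.0592/3)·(8.375) = +1.1747 V.
Then ΔG = −nFE = −3 × 96485 × +1.1747 J/mol = −340 kJ/mol.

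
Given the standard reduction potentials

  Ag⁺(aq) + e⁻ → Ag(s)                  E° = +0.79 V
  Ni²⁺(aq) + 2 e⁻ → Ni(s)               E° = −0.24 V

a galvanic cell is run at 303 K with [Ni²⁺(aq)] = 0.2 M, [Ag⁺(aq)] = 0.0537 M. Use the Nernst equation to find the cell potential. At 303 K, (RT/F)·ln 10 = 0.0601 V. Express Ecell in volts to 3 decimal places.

Ag⁺/Ag is reduced (cathode, E° = +0.79 V) and Ni²⁺/Ni is oxidized (anode).
E°cell = +0.79 − (−0.24) = +1.03 V, with n = 2 electrons transferred.
Balancing gives 2 Ag⁺(aq) + Ni(s) → 2 Ag(s) + Ni²⁺(aq); hence Q = [Ni²⁺(aq)] / [Ag⁺(aq)]^2 = 69.4 (log Q = 1.841).
Applying E = E° − (RT ln10/nF)·log Q gives +1.03 − (0.0601/2)(1.841) = +0.975 V.

+0.975 V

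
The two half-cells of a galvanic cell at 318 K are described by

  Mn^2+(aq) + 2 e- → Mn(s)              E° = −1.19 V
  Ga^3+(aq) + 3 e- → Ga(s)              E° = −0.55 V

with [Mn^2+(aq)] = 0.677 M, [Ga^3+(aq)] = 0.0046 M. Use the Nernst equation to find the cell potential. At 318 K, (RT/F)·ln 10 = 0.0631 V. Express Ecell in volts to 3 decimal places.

+0.596 V

Since E°(Ga³⁺/Ga) > E°(Mn²⁺/Mn), Ga³⁺/Ga serves as the cathode.
E°cell = −0.55 − (−1.19) = +0.64 V, with n = 6 electrons transferred.
The balanced reaction is 2 Ga^3+(aq) + 3 Mn(s) → 2 Ga(s) + 3 Mn^2+(aq), so Q = [Mn^2+(aq)]^3 / [Ga^3+(aq)]^2 = 1.47×10^4 and log Q = 4.166.
E = E° − (0.0631/n)·log Q = +0.64 − (0.0631/6)(4.166) = +0.596 V.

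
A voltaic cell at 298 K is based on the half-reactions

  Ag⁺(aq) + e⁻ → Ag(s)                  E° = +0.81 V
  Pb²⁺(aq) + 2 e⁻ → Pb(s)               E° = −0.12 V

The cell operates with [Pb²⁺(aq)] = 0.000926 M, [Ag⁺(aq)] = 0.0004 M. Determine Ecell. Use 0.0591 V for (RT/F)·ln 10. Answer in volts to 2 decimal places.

+0.82 V

The Ag⁺/Ag couple has the more positive E°, so it is the cathode; Pb²⁺/Pb is the anode.
The standard potential is +0.81 − (−0.12) = +0.93 V and the balanced reaction transfers n = 2 electrons.
Balancing gives 2 Ag⁺(aq) + Pb(s) → 2 Ag(s) + Pb²⁺(aq); hence Q = [Pb²⁺(aq)] / [Ag⁺(aq)]^2 = 5.79×10^3 (log Q = 3.762).
Applying E = E° − (RT ln10/nF)·log Q gives +0.93 − (0.0591/2)(3.762) = +0.82 V.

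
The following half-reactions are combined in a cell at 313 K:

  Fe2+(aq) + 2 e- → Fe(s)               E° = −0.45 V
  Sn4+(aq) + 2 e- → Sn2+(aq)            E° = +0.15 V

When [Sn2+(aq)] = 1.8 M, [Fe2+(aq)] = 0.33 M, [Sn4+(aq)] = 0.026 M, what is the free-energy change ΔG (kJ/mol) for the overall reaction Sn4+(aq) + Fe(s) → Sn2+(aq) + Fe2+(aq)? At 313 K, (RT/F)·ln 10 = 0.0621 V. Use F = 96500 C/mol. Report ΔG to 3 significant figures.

The standard cell potential is +0.15 − (−0.45) = +0.60 V, with n = 2 electrons in the balanced equation.
The reaction quotient is ([Sn2+(aq)]·[Fe2+(aq)]) / [Sn4+(aq)] = 22.8; by Nernst, E = +0.60 − (0.0621/2)(1.359) = +0.5578 V.
ΔG = −nFE = −(2)(96500)(+0.5578) J/mol = −108 kJ/mol.

−108 kJ/mol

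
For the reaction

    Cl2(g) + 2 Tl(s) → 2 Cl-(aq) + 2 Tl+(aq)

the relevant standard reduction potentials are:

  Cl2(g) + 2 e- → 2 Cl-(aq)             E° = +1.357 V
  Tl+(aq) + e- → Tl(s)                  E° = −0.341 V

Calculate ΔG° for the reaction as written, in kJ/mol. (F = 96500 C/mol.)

−328 kJ/mol

In the reaction as written Cl2(g) is reduced, so the Cl₂/Cl⁻ couple is the cathode and Tl⁺/Tl is the anode.
E°cell = +1.357 − (−0.341) = +1.698 V; balancing electrons gives n = 2.
ΔG° = −nFE°cell = −(2)(96500)(+1.698) J/mol = −328 kJ/mol.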